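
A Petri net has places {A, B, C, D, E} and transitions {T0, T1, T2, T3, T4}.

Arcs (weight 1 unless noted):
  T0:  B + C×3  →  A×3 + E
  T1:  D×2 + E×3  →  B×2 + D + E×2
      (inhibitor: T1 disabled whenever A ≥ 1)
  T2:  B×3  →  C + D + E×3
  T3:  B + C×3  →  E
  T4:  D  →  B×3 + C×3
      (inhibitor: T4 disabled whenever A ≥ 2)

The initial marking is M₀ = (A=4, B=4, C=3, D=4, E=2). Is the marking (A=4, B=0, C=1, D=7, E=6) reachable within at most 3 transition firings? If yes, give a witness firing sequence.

depth 0: 1 marking
depth 1: 4 markings reached so far
depth 2: 6 markings reached so far
depth 3: 6 markings reached so far
(frontier empty at depth 3; search complete)
target is not among the 6 markings reachable within 3 steps

NO — not reachable within 3 firings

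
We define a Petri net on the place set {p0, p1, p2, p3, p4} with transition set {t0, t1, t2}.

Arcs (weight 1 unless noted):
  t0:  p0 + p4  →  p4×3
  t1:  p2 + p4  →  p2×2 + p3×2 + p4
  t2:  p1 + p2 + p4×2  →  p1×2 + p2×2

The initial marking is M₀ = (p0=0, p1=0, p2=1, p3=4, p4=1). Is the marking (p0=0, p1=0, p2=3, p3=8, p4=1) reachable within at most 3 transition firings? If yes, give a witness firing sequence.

step 1: fire t1:  (p0=0, p1=0, p2=1, p3=4, p4=1) → (p0=0, p1=0, p2=2, p3=6, p4=1)
step 2: fire t1:  (p0=0, p1=0, p2=2, p3=6, p4=1) → (p0=0, p1=0, p2=3, p3=8, p4=1)

YES — reachable via ⟨t1, t1⟩ (2 firings)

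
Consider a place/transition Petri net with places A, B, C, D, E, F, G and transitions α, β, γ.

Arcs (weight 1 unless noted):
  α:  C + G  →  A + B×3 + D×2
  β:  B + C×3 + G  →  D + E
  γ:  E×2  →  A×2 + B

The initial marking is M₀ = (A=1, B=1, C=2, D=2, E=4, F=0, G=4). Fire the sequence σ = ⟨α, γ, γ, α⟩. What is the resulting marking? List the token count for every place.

(A=7, B=9, C=0, D=6, E=0, F=0, G=2)

step 1: fire α:  (A=1, B=1, C=2, D=2, E=4, F=0, G=4) → (A=2, B=4, C=1, D=4, E=4, F=0, G=3)
step 2: fire γ:  (A=2, B=4, C=1, D=4, E=4, F=0, G=3) → (A=4, B=5, C=1, D=4, E=2, F=0, G=3)
step 3: fire γ:  (A=4, B=5, C=1, D=4, E=2, F=0, G=3) → (A=6, B=6, C=1, D=4, E=0, F=0, G=3)
step 4: fire α:  (A=6, B=6, C=1, D=4, E=0, F=0, G=3) → (A=7, B=9, C=0, D=6, E=0, F=0, G=2)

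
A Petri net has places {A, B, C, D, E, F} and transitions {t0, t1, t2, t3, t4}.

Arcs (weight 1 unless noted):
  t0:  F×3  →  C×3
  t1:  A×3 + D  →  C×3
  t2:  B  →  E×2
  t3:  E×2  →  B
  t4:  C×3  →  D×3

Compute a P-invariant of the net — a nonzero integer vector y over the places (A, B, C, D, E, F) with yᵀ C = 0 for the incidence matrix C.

Incidence matrix C (rows=places, cols=transitions):
       t0   t1   t2   t3   t4
    A   0   -3    0    0    0
    B   0    0   -1    1    0
    C   3    3    0    0   -3
    D   0   -1    0    0    3
    E   0    0    2   -2    0
    F  -3    0    0    0    0

Candidate y = [0, 2, 0, 0, 1, 0]; check y·C column-wise:
  col t0: 2·0 + 0·3 + 1·0 + 0·-3 = 0
  col t1: 0·-3 + 2·0 + 0·3 + 0·-1 + 1·0 = 0
  col t2: 2·-1 + 1·2 = 0
  col t3: 2·1 + 1·-2 = 0
  col t4: 2·0 + 0·-3 + 0·3 + 1·0 = 0

y = (A:0, B:2, C:0, D:0, E:1, F:0)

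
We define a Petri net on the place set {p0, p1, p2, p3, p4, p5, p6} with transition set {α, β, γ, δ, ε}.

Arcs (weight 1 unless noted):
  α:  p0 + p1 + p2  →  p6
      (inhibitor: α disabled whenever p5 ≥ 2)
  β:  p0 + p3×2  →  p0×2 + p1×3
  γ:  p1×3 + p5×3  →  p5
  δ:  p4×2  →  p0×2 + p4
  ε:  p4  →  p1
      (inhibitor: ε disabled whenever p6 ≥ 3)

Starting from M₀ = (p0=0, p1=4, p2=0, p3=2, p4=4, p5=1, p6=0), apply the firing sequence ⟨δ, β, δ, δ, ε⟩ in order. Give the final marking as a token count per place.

(p0=7, p1=8, p2=0, p3=0, p4=0, p5=1, p6=0)

step 1: fire δ:  (p0=0, p1=4, p2=0, p3=2, p4=4, p5=1, p6=0) → (p0=2, p1=4, p2=0, p3=2, p4=3, p5=1, p6=0)
step 2: fire β:  (p0=2, p1=4, p2=0, p3=2, p4=3, p5=1, p6=0) → (p0=3, p1=7, p2=0, p3=0, p4=3, p5=1, p6=0)
step 3: fire δ:  (p0=3, p1=7, p2=0, p3=0, p4=3, p5=1, p6=0) → (p0=5, p1=7, p2=0, p3=0, p4=2, p5=1, p6=0)
step 4: fire δ:  (p0=5, p1=7, p2=0, p3=0, p4=2, p5=1, p6=0) → (p0=7, p1=7, p2=0, p3=0, p4=1, p5=1, p6=0)
step 5: fire ε:  (p0=7, p1=7, p2=0, p3=0, p4=1, p5=1, p6=0) → (p0=7, p1=8, p2=0, p3=0, p4=0, p5=1, p6=0)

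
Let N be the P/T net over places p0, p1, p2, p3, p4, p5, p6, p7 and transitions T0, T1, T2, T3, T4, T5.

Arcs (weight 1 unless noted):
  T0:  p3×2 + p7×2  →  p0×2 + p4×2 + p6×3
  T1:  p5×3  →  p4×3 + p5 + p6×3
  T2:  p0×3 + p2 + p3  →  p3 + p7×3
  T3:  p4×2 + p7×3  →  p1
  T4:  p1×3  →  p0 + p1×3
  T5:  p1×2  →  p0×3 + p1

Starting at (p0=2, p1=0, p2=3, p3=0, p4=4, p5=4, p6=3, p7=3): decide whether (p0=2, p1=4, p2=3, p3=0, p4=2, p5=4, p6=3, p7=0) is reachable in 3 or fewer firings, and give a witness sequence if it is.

depth 0: 1 marking
depth 1: 3 markings reached so far
depth 2: 4 markings reached so far
depth 3: 4 markings reached so far
(frontier empty at depth 3; search complete)
target is not among the 4 markings reachable within 3 steps

NO — not reachable within 3 firings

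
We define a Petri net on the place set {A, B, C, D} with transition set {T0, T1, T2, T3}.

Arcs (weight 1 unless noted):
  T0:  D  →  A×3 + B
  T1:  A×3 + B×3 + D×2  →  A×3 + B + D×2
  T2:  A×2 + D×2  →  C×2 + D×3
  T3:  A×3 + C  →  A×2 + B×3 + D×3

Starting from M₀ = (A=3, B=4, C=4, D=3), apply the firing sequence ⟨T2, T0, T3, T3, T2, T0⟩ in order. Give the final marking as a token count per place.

(A=3, B=12, C=6, D=9)

step 1: fire T2:  (A=3, B=4, C=4, D=3) → (A=1, B=4, C=6, D=4)
step 2: fire T0:  (A=1, B=4, C=6, D=4) → (A=4, B=5, C=6, D=3)
step 3: fire T3:  (A=4, B=5, C=6, D=3) → (A=3, B=8, C=5, D=6)
step 4: fire T3:  (A=3, B=8, C=5, D=6) → (A=2, B=11, C=4, D=9)
step 5: fire T2:  (A=2, B=11, C=4, D=9) → (A=0, B=11, C=6, D=10)
step 6: fire T0:  (A=0, B=11, C=6, D=10) → (A=3, B=12, C=6, D=9)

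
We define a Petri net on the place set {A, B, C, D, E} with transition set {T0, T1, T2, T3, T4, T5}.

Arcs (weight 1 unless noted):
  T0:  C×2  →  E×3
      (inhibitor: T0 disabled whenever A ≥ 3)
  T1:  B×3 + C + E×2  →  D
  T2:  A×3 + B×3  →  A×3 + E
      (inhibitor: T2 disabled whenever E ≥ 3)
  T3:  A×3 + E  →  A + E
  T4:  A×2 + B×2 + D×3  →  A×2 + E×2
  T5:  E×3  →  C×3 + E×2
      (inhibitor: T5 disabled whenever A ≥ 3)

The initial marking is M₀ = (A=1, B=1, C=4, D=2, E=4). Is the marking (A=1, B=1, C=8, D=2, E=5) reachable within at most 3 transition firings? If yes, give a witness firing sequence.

step 1: fire T0:  (A=1, B=1, C=4, D=2, E=4) → (A=1, B=1, C=2, D=2, E=7)
step 2: fire T5:  (A=1, B=1, C=2, D=2, E=7) → (A=1, B=1, C=5, D=2, E=6)
step 3: fire T5:  (A=1, B=1, C=5, D=2, E=6) → (A=1, B=1, C=8, D=2, E=5)

YES — reachable via ⟨T0, T5, T5⟩ (3 firings)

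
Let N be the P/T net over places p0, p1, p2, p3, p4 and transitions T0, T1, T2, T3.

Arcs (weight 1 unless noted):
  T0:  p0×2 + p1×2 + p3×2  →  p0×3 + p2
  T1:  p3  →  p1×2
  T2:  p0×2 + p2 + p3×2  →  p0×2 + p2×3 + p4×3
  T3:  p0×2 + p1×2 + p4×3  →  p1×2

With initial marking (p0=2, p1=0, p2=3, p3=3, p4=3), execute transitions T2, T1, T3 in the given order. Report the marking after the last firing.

step 1: fire T2:  (p0=2, p1=0, p2=3, p3=3, p4=3) → (p0=2, p1=0, p2=5, p3=1, p4=6)
step 2: fire T1:  (p0=2, p1=0, p2=5, p3=1, p4=6) → (p0=2, p1=2, p2=5, p3=0, p4=6)
step 3: fire T3:  (p0=2, p1=2, p2=5, p3=0, p4=6) → (p0=0, p1=2, p2=5, p3=0, p4=3)

(p0=0, p1=2, p2=5, p3=0, p4=3)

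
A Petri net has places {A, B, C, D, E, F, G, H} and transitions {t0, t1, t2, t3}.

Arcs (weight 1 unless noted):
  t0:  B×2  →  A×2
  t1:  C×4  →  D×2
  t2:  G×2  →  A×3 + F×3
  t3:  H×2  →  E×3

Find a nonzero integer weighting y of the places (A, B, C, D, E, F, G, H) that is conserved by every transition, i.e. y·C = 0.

y = (A:0, B:0, C:1, D:2, E:0, F:0, G:0, H:0)

Incidence matrix C (rows=places, cols=transitions):
       t0   t1   t2   t3
    A   2    0    3    0
    B  -2    0    0    0
    C   0   -4    0    0
    D   0    2    0    0
    E   0    0    0    3
    F   0    0    3    0
    G   0    0   -2    0
    H   0    0    0   -2

Candidate y = [0, 0, 1, 2, 0, 0, 0, 0]; check y·C column-wise:
  col t0: 0·2 + 0·-2 + 1·0 + 2·0 = 0
  col t1: 1·-4 + 2·2 = 0
  col t2: 0·3 + 1·0 + 2·0 + 0·3 + 0·-2 = 0
  col t3: 1·0 + 2·0 + 0·3 + 0·-2 = 0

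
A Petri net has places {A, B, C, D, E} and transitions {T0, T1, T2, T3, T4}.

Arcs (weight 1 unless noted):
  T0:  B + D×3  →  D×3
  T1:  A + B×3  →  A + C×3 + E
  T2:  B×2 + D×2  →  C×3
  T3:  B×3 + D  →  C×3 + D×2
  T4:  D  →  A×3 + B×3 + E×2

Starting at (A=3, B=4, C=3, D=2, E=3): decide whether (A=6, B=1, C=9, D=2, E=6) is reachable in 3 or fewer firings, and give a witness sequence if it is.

YES — reachable via ⟨T1, T4, T3⟩ (3 firings)

step 1: fire T1:  (A=3, B=4, C=3, D=2, E=3) → (A=3, B=1, C=6, D=2, E=4)
step 2: fire T4:  (A=3, B=1, C=6, D=2, E=4) → (A=6, B=4, C=6, D=1, E=6)
step 3: fire T3:  (A=6, B=4, C=6, D=1, E=6) → (A=6, B=1, C=9, D=2, E=6)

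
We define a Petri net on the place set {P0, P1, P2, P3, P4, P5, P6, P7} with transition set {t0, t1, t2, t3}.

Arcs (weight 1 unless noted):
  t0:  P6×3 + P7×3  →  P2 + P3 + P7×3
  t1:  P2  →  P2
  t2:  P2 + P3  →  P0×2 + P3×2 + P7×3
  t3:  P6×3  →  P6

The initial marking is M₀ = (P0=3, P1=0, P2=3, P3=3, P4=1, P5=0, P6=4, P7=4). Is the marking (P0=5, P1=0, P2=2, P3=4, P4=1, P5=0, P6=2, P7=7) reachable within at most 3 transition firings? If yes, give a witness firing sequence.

YES — reachable via ⟨t2, t3⟩ (2 firings)

step 1: fire t2:  (P0=3, P1=0, P2=3, P3=3, P4=1, P5=0, P6=4, P7=4) → (P0=5, P1=0, P2=2, P3=4, P4=1, P5=0, P6=4, P7=7)
step 2: fire t3:  (P0=5, P1=0, P2=2, P3=4, P4=1, P5=0, P6=4, P7=7) → (P0=5, P1=0, P2=2, P3=4, P4=1, P5=0, P6=2, P7=7)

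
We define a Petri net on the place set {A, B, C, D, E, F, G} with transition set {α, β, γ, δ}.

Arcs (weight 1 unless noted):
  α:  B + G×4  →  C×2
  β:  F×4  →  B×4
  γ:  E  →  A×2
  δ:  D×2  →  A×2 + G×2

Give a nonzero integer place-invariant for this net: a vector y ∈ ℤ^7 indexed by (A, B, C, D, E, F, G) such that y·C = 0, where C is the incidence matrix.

Incidence matrix C (rows=places, cols=transitions):
        α    β    γ    δ
    A   0    0    2    2
    B  -1    4    0    0
    C   2    0    0    0
    D   0    0    0   -2
    E   0    0   -1    0
    F   0   -4    0    0
    G  -4    0    0    2

Candidate y = [1, 0, 0, 1, 2, 0, 0]; check y·C column-wise:
  col α: 1·0 + 0·-1 + 0·2 + 1·0 + 2·0 + 0·-4 = 0
  col β: 1·0 + 0·4 + 1·0 + 2·0 + 0·-4 = 0
  col γ: 1·2 + 1·0 + 2·-1 = 0
  col δ: 1·2 + 1·-2 + 2·0 + 0·2 = 0

y = (A:1, B:0, C:0, D:1, E:2, F:0, G:0)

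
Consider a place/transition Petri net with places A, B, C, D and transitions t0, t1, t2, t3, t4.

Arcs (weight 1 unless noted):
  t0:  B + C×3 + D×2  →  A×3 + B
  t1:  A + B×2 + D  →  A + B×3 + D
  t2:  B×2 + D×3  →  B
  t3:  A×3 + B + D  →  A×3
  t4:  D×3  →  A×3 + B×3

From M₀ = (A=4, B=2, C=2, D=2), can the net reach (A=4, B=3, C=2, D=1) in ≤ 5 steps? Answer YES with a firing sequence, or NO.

step 1: fire t1:  (A=4, B=2, C=2, D=2) → (A=4, B=3, C=2, D=2)
step 2: fire t1:  (A=4, B=3, C=2, D=2) → (A=4, B=4, C=2, D=2)
step 3: fire t3:  (A=4, B=4, C=2, D=2) → (A=4, B=3, C=2, D=1)

YES — reachable via ⟨t1, t1, t3⟩ (3 firings)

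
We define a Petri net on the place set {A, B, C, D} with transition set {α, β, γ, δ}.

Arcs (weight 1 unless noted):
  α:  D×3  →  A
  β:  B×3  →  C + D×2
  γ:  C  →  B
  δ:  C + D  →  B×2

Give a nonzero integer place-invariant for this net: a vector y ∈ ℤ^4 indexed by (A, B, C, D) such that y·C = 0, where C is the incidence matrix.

Incidence matrix C (rows=places, cols=transitions):
        α    β    γ    δ
    A   1    0    0    0
    B   0   -3    1    2
    C   0    1   -1   -1
    D  -3    2    0   -1

Candidate y = [3, 1, 1, 1]; check y·C column-wise:
  col α: 3·1 + 1·0 + 1·0 + 1·-3 = 0
  col β: 3·0 + 1·-3 + 1·1 + 1·2 = 0
  col γ: 3·0 + 1·1 + 1·-1 + 1·0 = 0
  col δ: 3·0 + 1·2 + 1·-1 + 1·-1 = 0

y = (A:3, B:1, C:1, D:1)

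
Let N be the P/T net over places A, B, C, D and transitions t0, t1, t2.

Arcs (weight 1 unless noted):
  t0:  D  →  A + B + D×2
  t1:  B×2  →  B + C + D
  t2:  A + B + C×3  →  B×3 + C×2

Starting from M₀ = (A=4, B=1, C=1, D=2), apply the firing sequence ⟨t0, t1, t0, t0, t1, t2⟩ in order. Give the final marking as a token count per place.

step 1: fire t0:  (A=4, B=1, C=1, D=2) → (A=5, B=2, C=1, D=3)
step 2: fire t1:  (A=5, B=2, C=1, D=3) → (A=5, B=1, C=2, D=4)
step 3: fire t0:  (A=5, B=1, C=2, D=4) → (A=6, B=2, C=2, D=5)
step 4: fire t0:  (A=6, B=2, C=2, D=5) → (A=7, B=3, C=2, D=6)
step 5: fire t1:  (A=7, B=3, C=2, D=6) → (A=7, B=2, C=3, D=7)
step 6: fire t2:  (A=7, B=2, C=3, D=7) → (A=6, B=4, C=2, D=7)

(A=6, B=4, C=2, D=7)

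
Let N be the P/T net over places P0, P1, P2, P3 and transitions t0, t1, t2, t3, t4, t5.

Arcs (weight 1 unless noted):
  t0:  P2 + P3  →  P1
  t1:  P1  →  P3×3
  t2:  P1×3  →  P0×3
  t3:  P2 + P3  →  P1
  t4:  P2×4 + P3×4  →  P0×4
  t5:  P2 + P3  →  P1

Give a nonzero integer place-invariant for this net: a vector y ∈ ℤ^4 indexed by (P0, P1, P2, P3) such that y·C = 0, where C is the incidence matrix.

Incidence matrix C (rows=places, cols=transitions):
       t0   t1   t2   t3   t4   t5
   P0   0    0    3    0    4    0
   P1   1   -1   -3    1    0    1
   P2  -1    0    0   -1   -4   -1
   P3  -1    3    0   -1   -4   -1

Candidate y = [3, 3, 2, 1]; check y·C column-wise:
  col t0: 3·0 + 3·1 + 2·-1 + 1·-1 = 0
  col t1: 3·0 + 3·-1 + 2·0 + 1·3 = 0
  col t2: 3·3 + 3·-3 + 2·0 + 1·0 = 0
  col t3: 3·0 + 3·1 + 2·-1 + 1·-1 = 0
  col t4: 3·4 + 3·0 + 2·-4 + 1·-4 = 0
  col t5: 3·0 + 3·1 + 2·-1 + 1·-1 = 0

y = (P0:3, P1:3, P2:2, P3:1)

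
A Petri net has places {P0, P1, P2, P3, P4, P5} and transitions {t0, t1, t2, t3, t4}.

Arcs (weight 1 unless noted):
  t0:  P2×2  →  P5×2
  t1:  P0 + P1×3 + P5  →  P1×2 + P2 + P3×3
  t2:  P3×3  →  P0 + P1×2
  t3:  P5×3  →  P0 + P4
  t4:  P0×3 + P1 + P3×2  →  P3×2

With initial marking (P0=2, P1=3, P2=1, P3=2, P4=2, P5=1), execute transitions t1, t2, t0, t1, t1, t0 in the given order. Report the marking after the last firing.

(P0=0, P1=2, P2=0, P3=8, P4=2, P5=2)

step 1: fire t1:  (P0=2, P1=3, P2=1, P3=2, P4=2, P5=1) → (P0=1, P1=2, P2=2, P3=5, P4=2, P5=0)
step 2: fire t2:  (P0=1, P1=2, P2=2, P3=5, P4=2, P5=0) → (P0=2, P1=4, P2=2, P3=2, P4=2, P5=0)
step 3: fire t0:  (P0=2, P1=4, P2=2, P3=2, P4=2, P5=0) → (P0=2, P1=4, P2=0, P3=2, P4=2, P5=2)
step 4: fire t1:  (P0=2, P1=4, P2=0, P3=2, P4=2, P5=2) → (P0=1, P1=3, P2=1, P3=5, P4=2, P5=1)
step 5: fire t1:  (P0=1, P1=3, P2=1, P3=5, P4=2, P5=1) → (P0=0, P1=2, P2=2, P3=8, P4=2, P5=0)
step 6: fire t0:  (P0=0, P1=2, P2=2, P3=8, P4=2, P5=0) → (P0=0, P1=2, P2=0, P3=8, P4=2, P5=2)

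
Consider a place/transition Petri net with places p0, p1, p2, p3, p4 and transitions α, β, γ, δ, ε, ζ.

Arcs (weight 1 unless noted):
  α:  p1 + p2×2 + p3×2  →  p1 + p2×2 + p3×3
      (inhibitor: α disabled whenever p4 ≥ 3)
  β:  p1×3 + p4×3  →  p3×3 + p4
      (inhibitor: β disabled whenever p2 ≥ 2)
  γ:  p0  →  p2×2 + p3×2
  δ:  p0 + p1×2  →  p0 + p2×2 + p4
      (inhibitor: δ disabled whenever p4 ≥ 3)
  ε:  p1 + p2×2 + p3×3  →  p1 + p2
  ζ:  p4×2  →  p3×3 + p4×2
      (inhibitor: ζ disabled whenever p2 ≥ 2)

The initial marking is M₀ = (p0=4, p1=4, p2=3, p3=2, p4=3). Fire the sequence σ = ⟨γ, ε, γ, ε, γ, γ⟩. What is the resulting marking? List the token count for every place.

step 1: fire γ:  (p0=4, p1=4, p2=3, p3=2, p4=3) → (p0=3, p1=4, p2=5, p3=4, p4=3)
step 2: fire ε:  (p0=3, p1=4, p2=5, p3=4, p4=3) → (p0=3, p1=4, p2=4, p3=1, p4=3)
step 3: fire γ:  (p0=3, p1=4, p2=4, p3=1, p4=3) → (p0=2, p1=4, p2=6, p3=3, p4=3)
step 4: fire ε:  (p0=2, p1=4, p2=6, p3=3, p4=3) → (p0=2, p1=4, p2=5, p3=0, p4=3)
step 5: fire γ:  (p0=2, p1=4, p2=5, p3=0, p4=3) → (p0=1, p1=4, p2=7, p3=2, p4=3)
step 6: fire γ:  (p0=1, p1=4, p2=7, p3=2, p4=3) → (p0=0, p1=4, p2=9, p3=4, p4=3)

(p0=0, p1=4, p2=9, p3=4, p4=3)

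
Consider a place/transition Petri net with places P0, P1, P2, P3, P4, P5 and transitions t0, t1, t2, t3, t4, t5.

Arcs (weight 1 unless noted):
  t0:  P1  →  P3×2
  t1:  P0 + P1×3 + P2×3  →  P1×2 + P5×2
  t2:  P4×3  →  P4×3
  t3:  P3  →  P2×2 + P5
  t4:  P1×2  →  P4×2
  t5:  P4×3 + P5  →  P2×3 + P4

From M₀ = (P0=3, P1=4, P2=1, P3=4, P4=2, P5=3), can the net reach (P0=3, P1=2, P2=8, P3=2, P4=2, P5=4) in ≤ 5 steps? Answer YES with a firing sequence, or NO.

step 1: fire t3:  (P0=3, P1=4, P2=1, P3=4, P4=2, P5=3) → (P0=3, P1=4, P2=3, P3=3, P4=2, P5=4)
step 2: fire t3:  (P0=3, P1=4, P2=3, P3=3, P4=2, P5=4) → (P0=3, P1=4, P2=5, P3=2, P4=2, P5=5)
step 3: fire t4:  (P0=3, P1=4, P2=5, P3=2, P4=2, P5=5) → (P0=3, P1=2, P2=5, P3=2, P4=4, P5=5)
step 4: fire t5:  (P0=3, P1=2, P2=5, P3=2, P4=4, P5=5) → (P0=3, P1=2, P2=8, P3=2, P4=2, P5=4)

YES — reachable via ⟨t3, t3, t4, t5⟩ (4 firings)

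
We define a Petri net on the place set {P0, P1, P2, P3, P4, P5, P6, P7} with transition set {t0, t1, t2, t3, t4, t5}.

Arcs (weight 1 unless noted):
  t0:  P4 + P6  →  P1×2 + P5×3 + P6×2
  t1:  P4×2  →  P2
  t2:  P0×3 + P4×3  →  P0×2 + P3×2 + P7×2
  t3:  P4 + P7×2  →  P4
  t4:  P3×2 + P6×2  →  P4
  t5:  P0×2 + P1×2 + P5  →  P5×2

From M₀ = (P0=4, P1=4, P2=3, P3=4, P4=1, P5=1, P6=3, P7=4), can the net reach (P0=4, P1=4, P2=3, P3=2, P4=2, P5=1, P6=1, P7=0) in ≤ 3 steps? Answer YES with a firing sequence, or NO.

YES — reachable via ⟨t3, t3, t4⟩ (3 firings)

step 1: fire t3:  (P0=4, P1=4, P2=3, P3=4, P4=1, P5=1, P6=3, P7=4) → (P0=4, P1=4, P2=3, P3=4, P4=1, P5=1, P6=3, P7=2)
step 2: fire t3:  (P0=4, P1=4, P2=3, P3=4, P4=1, P5=1, P6=3, P7=2) → (P0=4, P1=4, P2=3, P3=4, P4=1, P5=1, P6=3, P7=0)
step 3: fire t4:  (P0=4, P1=4, P2=3, P3=4, P4=1, P5=1, P6=3, P7=0) → (P0=4, P1=4, P2=3, P3=2, P4=2, P5=1, P6=1, P7=0)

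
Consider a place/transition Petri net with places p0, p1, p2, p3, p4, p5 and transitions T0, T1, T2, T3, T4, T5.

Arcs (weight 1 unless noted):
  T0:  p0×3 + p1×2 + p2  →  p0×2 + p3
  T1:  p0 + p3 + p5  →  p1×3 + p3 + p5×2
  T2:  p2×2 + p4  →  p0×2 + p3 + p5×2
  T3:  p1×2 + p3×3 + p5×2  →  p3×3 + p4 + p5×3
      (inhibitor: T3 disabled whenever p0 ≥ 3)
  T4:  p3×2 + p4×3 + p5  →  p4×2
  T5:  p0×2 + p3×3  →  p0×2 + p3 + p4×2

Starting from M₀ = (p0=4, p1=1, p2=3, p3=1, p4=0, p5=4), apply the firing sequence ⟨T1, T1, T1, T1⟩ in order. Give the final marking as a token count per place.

step 1: fire T1:  (p0=4, p1=1, p2=3, p3=1, p4=0, p5=4) → (p0=3, p1=4, p2=3, p3=1, p4=0, p5=5)
step 2: fire T1:  (p0=3, p1=4, p2=3, p3=1, p4=0, p5=5) → (p0=2, p1=7, p2=3, p3=1, p4=0, p5=6)
step 3: fire T1:  (p0=2, p1=7, p2=3, p3=1, p4=0, p5=6) → (p0=1, p1=10, p2=3, p3=1, p4=0, p5=7)
step 4: fire T1:  (p0=1, p1=10, p2=3, p3=1, p4=0, p5=7) → (p0=0, p1=13, p2=3, p3=1, p4=0, p5=8)

(p0=0, p1=13, p2=3, p3=1, p4=0, p5=8)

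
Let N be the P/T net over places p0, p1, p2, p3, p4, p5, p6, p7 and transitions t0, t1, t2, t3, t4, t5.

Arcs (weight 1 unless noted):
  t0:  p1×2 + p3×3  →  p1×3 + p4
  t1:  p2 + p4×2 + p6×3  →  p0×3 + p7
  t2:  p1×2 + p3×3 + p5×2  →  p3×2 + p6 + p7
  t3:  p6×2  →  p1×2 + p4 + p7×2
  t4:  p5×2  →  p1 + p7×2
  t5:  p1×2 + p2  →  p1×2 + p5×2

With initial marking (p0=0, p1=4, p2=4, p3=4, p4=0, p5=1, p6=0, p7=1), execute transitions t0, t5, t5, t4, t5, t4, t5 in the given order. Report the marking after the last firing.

step 1: fire t0:  (p0=0, p1=4, p2=4, p3=4, p4=0, p5=1, p6=0, p7=1) → (p0=0, p1=5, p2=4, p3=1, p4=1, p5=1, p6=0, p7=1)
step 2: fire t5:  (p0=0, p1=5, p2=4, p3=1, p4=1, p5=1, p6=0, p7=1) → (p0=0, p1=5, p2=3, p3=1, p4=1, p5=3, p6=0, p7=1)
step 3: fire t5:  (p0=0, p1=5, p2=3, p3=1, p4=1, p5=3, p6=0, p7=1) → (p0=0, p1=5, p2=2, p3=1, p4=1, p5=5, p6=0, p7=1)
step 4: fire t4:  (p0=0, p1=5, p2=2, p3=1, p4=1, p5=5, p6=0, p7=1) → (p0=0, p1=6, p2=2, p3=1, p4=1, p5=3, p6=0, p7=3)
step 5: fire t5:  (p0=0, p1=6, p2=2, p3=1, p4=1, p5=3, p6=0, p7=3) → (p0=0, p1=6, p2=1, p3=1, p4=1, p5=5, p6=0, p7=3)
step 6: fire t4:  (p0=0, p1=6, p2=1, p3=1, p4=1, p5=5, p6=0, p7=3) → (p0=0, p1=7, p2=1, p3=1, p4=1, p5=3, p6=0, p7=5)
step 7: fire t5:  (p0=0, p1=7, p2=1, p3=1, p4=1, p5=3, p6=0, p7=5) → (p0=0, p1=7, p2=0, p3=1, p4=1, p5=5, p6=0, p7=5)

(p0=0, p1=7, p2=0, p3=1, p4=1, p5=5, p6=0, p7=5)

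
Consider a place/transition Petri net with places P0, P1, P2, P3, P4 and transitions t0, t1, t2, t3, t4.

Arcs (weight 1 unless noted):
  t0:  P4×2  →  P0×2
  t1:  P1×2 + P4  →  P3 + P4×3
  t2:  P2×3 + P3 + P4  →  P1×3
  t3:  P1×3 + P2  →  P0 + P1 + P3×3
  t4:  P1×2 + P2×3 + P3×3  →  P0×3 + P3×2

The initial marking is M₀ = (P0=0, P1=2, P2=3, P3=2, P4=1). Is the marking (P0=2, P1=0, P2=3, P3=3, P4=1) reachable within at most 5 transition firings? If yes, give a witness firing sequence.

YES — reachable via ⟨t1, t0⟩ (2 firings)

step 1: fire t1:  (P0=0, P1=2, P2=3, P3=2, P4=1) → (P0=0, P1=0, P2=3, P3=3, P4=3)
step 2: fire t0:  (P0=0, P1=0, P2=3, P3=3, P4=3) → (P0=2, P1=0, P2=3, P3=3, P4=1)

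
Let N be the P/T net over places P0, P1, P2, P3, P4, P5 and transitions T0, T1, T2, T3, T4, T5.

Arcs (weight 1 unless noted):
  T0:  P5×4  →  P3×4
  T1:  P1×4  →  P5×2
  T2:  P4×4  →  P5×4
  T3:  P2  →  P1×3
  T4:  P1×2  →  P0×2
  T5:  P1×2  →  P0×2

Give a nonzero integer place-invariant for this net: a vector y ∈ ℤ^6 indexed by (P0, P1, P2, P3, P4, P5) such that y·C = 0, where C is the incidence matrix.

Incidence matrix C (rows=places, cols=transitions):
       T0   T1   T2   T3   T4   T5
   P0   0    0    0    0    2    2
   P1   0   -4    0    3   -2   -2
   P2   0    0    0   -1    0    0
   P3   4    0    0    0    0    0
   P4   0    0   -4    0    0    0
   P5  -4    2    4    0    0    0

Candidate y = [1, 1, 3, 2, 2, 2]; check y·C column-wise:
  col T0: 1·0 + 1·0 + 3·0 + 2·4 + 2·0 + 2·-4 = 0
  col T1: 1·0 + 1·-4 + 3·0 + 2·0 + 2·0 + 2·2 = 0
  col T2: 1·0 + 1·0 + 3·0 + 2·0 + 2·-4 + 2·4 = 0
  col T3: 1·0 + 1·3 + 3·-1 + 2·0 + 2·0 + 2·0 = 0
  col T4: 1·2 + 1·-2 + 3·0 + 2·0 + 2·0 + 2·0 = 0
  col T5: 1·2 + 1·-2 + 3·0 + 2·0 + 2·0 + 2·0 = 0

y = (P0:1, P1:1, P2:3, P3:2, P4:2, P5:2)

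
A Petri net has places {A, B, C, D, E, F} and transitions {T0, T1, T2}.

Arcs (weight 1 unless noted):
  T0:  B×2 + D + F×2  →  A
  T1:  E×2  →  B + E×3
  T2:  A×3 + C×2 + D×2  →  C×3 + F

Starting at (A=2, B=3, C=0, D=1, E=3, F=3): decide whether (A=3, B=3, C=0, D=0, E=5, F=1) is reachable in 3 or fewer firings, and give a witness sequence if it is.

YES — reachable via ⟨T0, T1, T1⟩ (3 firings)

step 1: fire T0:  (A=2, B=3, C=0, D=1, E=3, F=3) → (A=3, B=1, C=0, D=0, E=3, F=1)
step 2: fire T1:  (A=3, B=1, C=0, D=0, E=3, F=1) → (A=3, B=2, C=0, D=0, E=4, F=1)
step 3: fire T1:  (A=3, B=2, C=0, D=0, E=4, F=1) → (A=3, B=3, C=0, D=0, E=5, F=1)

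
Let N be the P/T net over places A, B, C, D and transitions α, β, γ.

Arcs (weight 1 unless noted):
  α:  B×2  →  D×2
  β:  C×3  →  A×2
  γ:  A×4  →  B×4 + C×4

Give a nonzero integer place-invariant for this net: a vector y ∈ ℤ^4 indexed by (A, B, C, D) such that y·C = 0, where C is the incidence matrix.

y = (A:3, B:1, C:2, D:1)

Incidence matrix C (rows=places, cols=transitions):
        α    β    γ
    A   0    2   -4
    B  -2    0    4
    C   0   -3    4
    D   2    0    0

Candidate y = [3, 1, 2, 1]; check y·C column-wise:
  col α: 3·0 + 1·-2 + 2·0 + 1·2 = 0
  col β: 3·2 + 1·0 + 2·-3 + 1·0 = 0
  col γ: 3·-4 + 1·4 + 2·4 + 1·0 = 0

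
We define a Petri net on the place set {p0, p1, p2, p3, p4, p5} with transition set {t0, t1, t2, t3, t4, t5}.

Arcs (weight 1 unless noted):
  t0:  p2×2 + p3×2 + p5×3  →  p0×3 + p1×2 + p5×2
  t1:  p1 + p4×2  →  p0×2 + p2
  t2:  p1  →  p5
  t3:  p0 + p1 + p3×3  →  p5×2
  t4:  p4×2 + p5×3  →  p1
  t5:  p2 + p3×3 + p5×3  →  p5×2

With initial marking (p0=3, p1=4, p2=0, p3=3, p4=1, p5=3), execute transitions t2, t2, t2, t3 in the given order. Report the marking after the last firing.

(p0=2, p1=0, p2=0, p3=0, p4=1, p5=8)

step 1: fire t2:  (p0=3, p1=4, p2=0, p3=3, p4=1, p5=3) → (p0=3, p1=3, p2=0, p3=3, p4=1, p5=4)
step 2: fire t2:  (p0=3, p1=3, p2=0, p3=3, p4=1, p5=4) → (p0=3, p1=2, p2=0, p3=3, p4=1, p5=5)
step 3: fire t2:  (p0=3, p1=2, p2=0, p3=3, p4=1, p5=5) → (p0=3, p1=1, p2=0, p3=3, p4=1, p5=6)
step 4: fire t3:  (p0=3, p1=1, p2=0, p3=3, p4=1, p5=6) → (p0=2, p1=0, p2=0, p3=0, p4=1, p5=8)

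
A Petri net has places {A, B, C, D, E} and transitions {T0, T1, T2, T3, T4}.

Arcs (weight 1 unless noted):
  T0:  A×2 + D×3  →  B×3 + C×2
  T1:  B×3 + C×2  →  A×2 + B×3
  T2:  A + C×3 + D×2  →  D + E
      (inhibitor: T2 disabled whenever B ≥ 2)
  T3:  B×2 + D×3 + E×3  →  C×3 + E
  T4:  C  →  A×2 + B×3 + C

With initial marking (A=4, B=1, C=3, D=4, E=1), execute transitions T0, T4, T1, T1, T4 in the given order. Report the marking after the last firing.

(A=10, B=10, C=1, D=1, E=1)

step 1: fire T0:  (A=4, B=1, C=3, D=4, E=1) → (A=2, B=4, C=5, D=1, E=1)
step 2: fire T4:  (A=2, B=4, C=5, D=1, E=1) → (A=4, B=7, C=5, D=1, E=1)
step 3: fire T1:  (A=4, B=7, C=5, D=1, E=1) → (A=6, B=7, C=3, D=1, E=1)
step 4: fire T1:  (A=6, B=7, C=3, D=1, E=1) → (A=8, B=7, C=1, D=1, E=1)
step 5: fire T4:  (A=8, B=7, C=1, D=1, E=1) → (A=10, B=10, C=1, D=1, E=1)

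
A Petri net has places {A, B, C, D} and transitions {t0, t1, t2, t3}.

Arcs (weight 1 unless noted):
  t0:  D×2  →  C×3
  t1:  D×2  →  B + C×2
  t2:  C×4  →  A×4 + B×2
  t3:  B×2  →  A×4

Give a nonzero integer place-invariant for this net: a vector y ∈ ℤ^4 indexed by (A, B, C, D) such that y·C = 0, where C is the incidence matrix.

Incidence matrix C (rows=places, cols=transitions):
       t0   t1   t2   t3
    A   0    0    4    4
    B   0    1    2   -2
    C   3    2   -4    0
    D  -2   -2    0    0

Candidate y = [1, 2, 2, 3]; check y·C column-wise:
  col t0: 1·0 + 2·0 + 2·3 + 3·-2 = 0
  col t1: 1·0 + 2·1 + 2·2 + 3·-2 = 0
  col t2: 1·4 + 2·2 + 2·-4 + 3·0 = 0
  col t3: 1·4 + 2·-2 + 2·0 + 3·0 = 0

y = (A:1, B:2, C:2, D:3)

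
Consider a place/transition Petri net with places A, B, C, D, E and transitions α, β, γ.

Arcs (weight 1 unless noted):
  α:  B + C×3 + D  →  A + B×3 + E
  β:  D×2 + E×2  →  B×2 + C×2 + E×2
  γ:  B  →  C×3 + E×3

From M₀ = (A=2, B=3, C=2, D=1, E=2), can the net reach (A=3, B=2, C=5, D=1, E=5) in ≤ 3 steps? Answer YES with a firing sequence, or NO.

depth 0: 1 marking
depth 1: 2 markings reached so far
depth 2: 4 markings reached so far
depth 3: 6 markings reached so far
target is not among the 6 markings reachable within 3 steps

NO — not reachable within 3 firings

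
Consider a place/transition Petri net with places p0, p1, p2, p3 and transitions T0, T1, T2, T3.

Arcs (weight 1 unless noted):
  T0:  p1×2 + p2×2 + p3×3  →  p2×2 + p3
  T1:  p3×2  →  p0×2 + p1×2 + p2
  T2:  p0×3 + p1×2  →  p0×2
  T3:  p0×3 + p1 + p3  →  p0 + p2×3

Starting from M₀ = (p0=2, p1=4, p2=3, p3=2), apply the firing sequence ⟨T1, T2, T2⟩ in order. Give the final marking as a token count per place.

(p0=2, p1=2, p2=4, p3=0)

step 1: fire T1:  (p0=2, p1=4, p2=3, p3=2) → (p0=4, p1=6, p2=4, p3=0)
step 2: fire T2:  (p0=4, p1=6, p2=4, p3=0) → (p0=3, p1=4, p2=4, p3=0)
step 3: fire T2:  (p0=3, p1=4, p2=4, p3=0) → (p0=2, p1=2, p2=4, p3=0)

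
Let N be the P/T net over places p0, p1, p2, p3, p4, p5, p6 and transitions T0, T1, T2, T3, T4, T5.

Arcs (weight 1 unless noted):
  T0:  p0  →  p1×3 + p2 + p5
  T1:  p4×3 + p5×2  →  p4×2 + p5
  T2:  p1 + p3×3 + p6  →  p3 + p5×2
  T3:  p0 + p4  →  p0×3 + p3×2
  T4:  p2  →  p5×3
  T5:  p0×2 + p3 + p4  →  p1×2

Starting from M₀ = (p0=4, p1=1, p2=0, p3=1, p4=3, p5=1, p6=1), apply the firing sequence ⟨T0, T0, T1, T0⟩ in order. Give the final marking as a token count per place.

(p0=1, p1=10, p2=3, p3=1, p4=2, p5=3, p6=1)

step 1: fire T0:  (p0=4, p1=1, p2=0, p3=1, p4=3, p5=1, p6=1) → (p0=3, p1=4, p2=1, p3=1, p4=3, p5=2, p6=1)
step 2: fire T0:  (p0=3, p1=4, p2=1, p3=1, p4=3, p5=2, p6=1) → (p0=2, p1=7, p2=2, p3=1, p4=3, p5=3, p6=1)
step 3: fire T1:  (p0=2, p1=7, p2=2, p3=1, p4=3, p5=3, p6=1) → (p0=2, p1=7, p2=2, p3=1, p4=2, p5=2, p6=1)
step 4: fire T0:  (p0=2, p1=7, p2=2, p3=1, p4=2, p5=2, p6=1) → (p0=1, p1=10, p2=3, p3=1, p4=2, p5=3, p6=1)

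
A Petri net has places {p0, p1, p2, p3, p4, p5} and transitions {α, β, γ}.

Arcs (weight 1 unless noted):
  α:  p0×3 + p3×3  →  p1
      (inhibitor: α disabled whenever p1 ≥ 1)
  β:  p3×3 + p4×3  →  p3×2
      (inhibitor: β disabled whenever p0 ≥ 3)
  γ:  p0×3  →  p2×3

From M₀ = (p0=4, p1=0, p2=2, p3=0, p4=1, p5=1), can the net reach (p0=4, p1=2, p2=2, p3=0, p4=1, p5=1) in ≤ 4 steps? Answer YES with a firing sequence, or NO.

depth 0: 1 marking
depth 1: 2 markings reached so far
depth 2: 2 markings reached so far
(frontier empty at depth 2; search complete)
target is not among the 2 markings reachable within 4 steps

NO — not reachable within 4 firings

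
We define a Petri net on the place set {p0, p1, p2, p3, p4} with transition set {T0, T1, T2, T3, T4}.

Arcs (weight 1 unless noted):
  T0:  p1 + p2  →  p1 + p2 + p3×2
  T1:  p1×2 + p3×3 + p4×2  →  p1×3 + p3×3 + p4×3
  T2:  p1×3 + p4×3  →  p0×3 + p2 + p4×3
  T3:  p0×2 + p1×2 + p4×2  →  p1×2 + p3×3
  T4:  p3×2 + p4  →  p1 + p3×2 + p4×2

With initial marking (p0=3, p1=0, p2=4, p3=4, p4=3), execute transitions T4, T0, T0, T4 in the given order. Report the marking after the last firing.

step 1: fire T4:  (p0=3, p1=0, p2=4, p3=4, p4=3) → (p0=3, p1=1, p2=4, p3=4, p4=4)
step 2: fire T0:  (p0=3, p1=1, p2=4, p3=4, p4=4) → (p0=3, p1=1, p2=4, p3=6, p4=4)
step 3: fire T0:  (p0=3, p1=1, p2=4, p3=6, p4=4) → (p0=3, p1=1, p2=4, p3=8, p4=4)
step 4: fire T4:  (p0=3, p1=1, p2=4, p3=8, p4=4) → (p0=3, p1=2, p2=4, p3=8, p4=5)

(p0=3, p1=2, p2=4, p3=8, p4=5)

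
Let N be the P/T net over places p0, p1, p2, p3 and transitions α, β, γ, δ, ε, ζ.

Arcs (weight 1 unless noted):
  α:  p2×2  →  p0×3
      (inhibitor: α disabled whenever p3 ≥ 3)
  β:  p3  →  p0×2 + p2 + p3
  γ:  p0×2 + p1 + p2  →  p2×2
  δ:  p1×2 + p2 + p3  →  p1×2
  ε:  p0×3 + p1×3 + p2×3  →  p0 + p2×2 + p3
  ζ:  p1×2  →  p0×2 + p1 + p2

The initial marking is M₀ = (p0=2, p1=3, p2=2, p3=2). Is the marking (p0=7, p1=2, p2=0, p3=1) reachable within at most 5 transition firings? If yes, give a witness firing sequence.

step 1: fire α:  (p0=2, p1=3, p2=2, p3=2) → (p0=5, p1=3, p2=0, p3=2)
step 2: fire ζ:  (p0=5, p1=3, p2=0, p3=2) → (p0=7, p1=2, p2=1, p3=2)
step 3: fire δ:  (p0=7, p1=2, p2=1, p3=2) → (p0=7, p1=2, p2=0, p3=1)

YES — reachable via ⟨α, ζ, δ⟩ (3 firings)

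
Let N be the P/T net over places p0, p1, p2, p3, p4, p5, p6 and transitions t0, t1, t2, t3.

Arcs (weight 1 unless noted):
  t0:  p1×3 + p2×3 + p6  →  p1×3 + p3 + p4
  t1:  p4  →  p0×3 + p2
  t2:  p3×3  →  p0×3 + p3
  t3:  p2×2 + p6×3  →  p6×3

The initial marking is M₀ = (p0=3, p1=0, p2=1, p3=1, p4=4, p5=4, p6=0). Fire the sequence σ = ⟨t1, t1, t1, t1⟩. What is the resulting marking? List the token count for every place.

(p0=15, p1=0, p2=5, p3=1, p4=0, p5=4, p6=0)

step 1: fire t1:  (p0=3, p1=0, p2=1, p3=1, p4=4, p5=4, p6=0) → (p0=6, p1=0, p2=2, p3=1, p4=3, p5=4, p6=0)
step 2: fire t1:  (p0=6, p1=0, p2=2, p3=1, p4=3, p5=4, p6=0) → (p0=9, p1=0, p2=3, p3=1, p4=2, p5=4, p6=0)
step 3: fire t1:  (p0=9, p1=0, p2=3, p3=1, p4=2, p5=4, p6=0) → (p0=12, p1=0, p2=4, p3=1, p4=1, p5=4, p6=0)
step 4: fire t1:  (p0=12, p1=0, p2=4, p3=1, p4=1, p5=4, p6=0) → (p0=15, p1=0, p2=5, p3=1, p4=0, p5=4, p6=0)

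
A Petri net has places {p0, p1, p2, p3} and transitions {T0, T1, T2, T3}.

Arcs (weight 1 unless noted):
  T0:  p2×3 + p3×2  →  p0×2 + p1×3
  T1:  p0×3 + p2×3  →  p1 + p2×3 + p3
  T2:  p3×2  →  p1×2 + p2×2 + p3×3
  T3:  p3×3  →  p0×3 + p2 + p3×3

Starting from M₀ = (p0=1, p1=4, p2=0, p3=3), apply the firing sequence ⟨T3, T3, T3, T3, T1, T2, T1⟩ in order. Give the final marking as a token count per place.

(p0=7, p1=8, p2=6, p3=6)

step 1: fire T3:  (p0=1, p1=4, p2=0, p3=3) → (p0=4, p1=4, p2=1, p3=3)
step 2: fire T3:  (p0=4, p1=4, p2=1, p3=3) → (p0=7, p1=4, p2=2, p3=3)
step 3: fire T3:  (p0=7, p1=4, p2=2, p3=3) → (p0=10, p1=4, p2=3, p3=3)
step 4: fire T3:  (p0=10, p1=4, p2=3, p3=3) → (p0=13, p1=4, p2=4, p3=3)
step 5: fire T1:  (p0=13, p1=4, p2=4, p3=3) → (p0=10, p1=5, p2=4, p3=4)
step 6: fire T2:  (p0=10, p1=5, p2=4, p3=4) → (p0=10, p1=7, p2=6, p3=5)
step 7: fire T1:  (p0=10, p1=7, p2=6, p3=5) → (p0=7, p1=8, p2=6, p3=6)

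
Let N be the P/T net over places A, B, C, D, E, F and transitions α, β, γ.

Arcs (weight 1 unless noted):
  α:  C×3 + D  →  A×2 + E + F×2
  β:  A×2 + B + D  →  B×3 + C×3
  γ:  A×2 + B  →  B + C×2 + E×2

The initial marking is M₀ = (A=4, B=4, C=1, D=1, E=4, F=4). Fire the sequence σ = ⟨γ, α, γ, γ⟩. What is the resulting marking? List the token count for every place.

(A=0, B=4, C=4, D=0, E=11, F=6)

step 1: fire γ:  (A=4, B=4, C=1, D=1, E=4, F=4) → (A=2, B=4, C=3, D=1, E=6, F=4)
step 2: fire α:  (A=2, B=4, C=3, D=1, E=6, F=4) → (A=4, B=4, C=0, D=0, E=7, F=6)
step 3: fire γ:  (A=4, B=4, C=0, D=0, E=7, F=6) → (A=2, B=4, C=2, D=0, E=9, F=6)
step 4: fire γ:  (A=2, B=4, C=2, D=0, E=9, F=6) → (A=0, B=4, C=4, D=0, E=11, F=6)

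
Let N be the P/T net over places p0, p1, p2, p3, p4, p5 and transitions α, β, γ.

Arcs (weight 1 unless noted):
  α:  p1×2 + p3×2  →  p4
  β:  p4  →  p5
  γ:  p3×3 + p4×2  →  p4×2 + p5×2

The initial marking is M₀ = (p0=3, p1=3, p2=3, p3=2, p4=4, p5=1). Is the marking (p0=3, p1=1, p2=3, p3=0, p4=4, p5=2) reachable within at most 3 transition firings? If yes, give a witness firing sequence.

YES — reachable via ⟨α, β⟩ (2 firings)

step 1: fire α:  (p0=3, p1=3, p2=3, p3=2, p4=4, p5=1) → (p0=3, p1=1, p2=3, p3=0, p4=5, p5=1)
step 2: fire β:  (p0=3, p1=1, p2=3, p3=0, p4=5, p5=1) → (p0=3, p1=1, p2=3, p3=0, p4=4, p5=2)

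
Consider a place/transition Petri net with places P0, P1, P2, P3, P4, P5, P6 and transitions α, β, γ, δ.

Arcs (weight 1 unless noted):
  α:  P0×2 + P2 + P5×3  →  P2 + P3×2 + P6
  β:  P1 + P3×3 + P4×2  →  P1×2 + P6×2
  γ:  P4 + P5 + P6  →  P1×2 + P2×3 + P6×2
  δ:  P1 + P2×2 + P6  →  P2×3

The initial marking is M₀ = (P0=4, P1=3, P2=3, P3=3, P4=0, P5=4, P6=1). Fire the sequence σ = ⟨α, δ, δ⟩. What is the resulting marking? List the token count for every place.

step 1: fire α:  (P0=4, P1=3, P2=3, P3=3, P4=0, P5=4, P6=1) → (P0=2, P1=3, P2=3, P3=5, P4=0, P5=1, P6=2)
step 2: fire δ:  (P0=2, P1=3, P2=3, P3=5, P4=0, P5=1, P6=2) → (P0=2, P1=2, P2=4, P3=5, P4=0, P5=1, P6=1)
step 3: fire δ:  (P0=2, P1=2, P2=4, P3=5, P4=0, P5=1, P6=1) → (P0=2, P1=1, P2=5, P3=5, P4=0, P5=1, P6=0)

(P0=2, P1=1, P2=5, P3=5, P4=0, P5=1, P6=0)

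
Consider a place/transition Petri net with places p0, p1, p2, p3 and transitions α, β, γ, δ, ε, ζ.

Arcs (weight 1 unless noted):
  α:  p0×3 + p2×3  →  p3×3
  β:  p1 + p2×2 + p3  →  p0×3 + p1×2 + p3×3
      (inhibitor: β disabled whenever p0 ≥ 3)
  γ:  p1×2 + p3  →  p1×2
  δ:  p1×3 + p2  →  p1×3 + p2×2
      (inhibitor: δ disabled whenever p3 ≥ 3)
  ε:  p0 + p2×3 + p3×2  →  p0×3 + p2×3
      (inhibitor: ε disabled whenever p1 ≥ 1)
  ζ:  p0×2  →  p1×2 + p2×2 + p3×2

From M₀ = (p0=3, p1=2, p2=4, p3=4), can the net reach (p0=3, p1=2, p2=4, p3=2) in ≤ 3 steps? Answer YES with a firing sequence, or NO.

step 1: fire γ:  (p0=3, p1=2, p2=4, p3=4) → (p0=3, p1=2, p2=4, p3=3)
step 2: fire γ:  (p0=3, p1=2, p2=4, p3=3) → (p0=3, p1=2, p2=4, p3=2)

YES — reachable via ⟨γ, γ⟩ (2 firings)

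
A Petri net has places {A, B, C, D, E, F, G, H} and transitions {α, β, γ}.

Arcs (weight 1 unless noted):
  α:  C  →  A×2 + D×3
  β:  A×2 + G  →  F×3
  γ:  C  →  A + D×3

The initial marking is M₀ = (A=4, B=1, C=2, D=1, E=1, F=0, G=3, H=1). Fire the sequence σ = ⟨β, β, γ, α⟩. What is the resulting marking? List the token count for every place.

step 1: fire β:  (A=4, B=1, C=2, D=1, E=1, F=0, G=3, H=1) → (A=2, B=1, C=2, D=1, E=1, F=3, G=2, H=1)
step 2: fire β:  (A=2, B=1, C=2, D=1, E=1, F=3, G=2, H=1) → (A=0, B=1, C=2, D=1, E=1, F=6, G=1, H=1)
step 3: fire γ:  (A=0, B=1, C=2, D=1, E=1, F=6, G=1, H=1) → (A=1, B=1, C=1, D=4, E=1, F=6, G=1, H=1)
step 4: fire α:  (A=1, B=1, C=1, D=4, E=1, F=6, G=1, H=1) → (A=3, B=1, C=0, D=7, E=1, F=6, G=1, H=1)

(A=3, B=1, C=0, D=7, E=1, F=6, G=1, H=1)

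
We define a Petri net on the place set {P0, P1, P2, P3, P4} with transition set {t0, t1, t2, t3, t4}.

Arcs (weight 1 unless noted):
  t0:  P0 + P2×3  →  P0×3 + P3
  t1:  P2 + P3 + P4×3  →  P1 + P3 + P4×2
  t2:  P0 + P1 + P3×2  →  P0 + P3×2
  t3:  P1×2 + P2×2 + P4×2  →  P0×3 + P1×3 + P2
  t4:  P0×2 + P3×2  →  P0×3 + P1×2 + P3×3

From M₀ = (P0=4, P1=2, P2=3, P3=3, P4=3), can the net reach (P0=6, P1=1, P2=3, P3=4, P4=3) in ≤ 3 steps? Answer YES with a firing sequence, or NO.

NO — not reachable within 3 firings

depth 0: 1 marking
depth 1: 6 markings reached so far
depth 2: 16 markings reached so far
depth 3: 30 markings reached so far
target is not among the 30 markings reachable within 3 steps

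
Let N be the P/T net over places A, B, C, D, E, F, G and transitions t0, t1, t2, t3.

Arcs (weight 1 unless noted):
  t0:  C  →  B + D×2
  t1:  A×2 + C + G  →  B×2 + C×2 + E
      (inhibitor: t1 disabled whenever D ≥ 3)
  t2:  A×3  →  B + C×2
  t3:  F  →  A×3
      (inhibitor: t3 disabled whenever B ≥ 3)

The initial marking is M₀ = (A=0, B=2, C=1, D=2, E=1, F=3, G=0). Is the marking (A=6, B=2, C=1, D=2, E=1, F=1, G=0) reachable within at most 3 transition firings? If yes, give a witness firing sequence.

YES — reachable via ⟨t3, t3⟩ (2 firings)

step 1: fire t3:  (A=0, B=2, C=1, D=2, E=1, F=3, G=0) → (A=3, B=2, C=1, D=2, E=1, F=2, G=0)
step 2: fire t3:  (A=3, B=2, C=1, D=2, E=1, F=2, G=0) → (A=6, B=2, C=1, D=2, E=1, F=1, G=0)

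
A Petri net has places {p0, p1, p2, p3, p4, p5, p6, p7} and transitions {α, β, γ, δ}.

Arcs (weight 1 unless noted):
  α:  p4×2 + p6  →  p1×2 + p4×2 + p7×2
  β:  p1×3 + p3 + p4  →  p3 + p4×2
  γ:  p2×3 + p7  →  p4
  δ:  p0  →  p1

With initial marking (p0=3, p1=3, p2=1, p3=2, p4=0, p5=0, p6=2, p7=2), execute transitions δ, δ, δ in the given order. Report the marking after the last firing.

(p0=0, p1=6, p2=1, p3=2, p4=0, p5=0, p6=2, p7=2)

step 1: fire δ:  (p0=3, p1=3, p2=1, p3=2, p4=0, p5=0, p6=2, p7=2) → (p0=2, p1=4, p2=1, p3=2, p4=0, p5=0, p6=2, p7=2)
step 2: fire δ:  (p0=2, p1=4, p2=1, p3=2, p4=0, p5=0, p6=2, p7=2) → (p0=1, p1=5, p2=1, p3=2, p4=0, p5=0, p6=2, p7=2)
step 3: fire δ:  (p0=1, p1=5, p2=1, p3=2, p4=0, p5=0, p6=2, p7=2) → (p0=0, p1=6, p2=1, p3=2, p4=0, p5=0, p6=2, p7=2)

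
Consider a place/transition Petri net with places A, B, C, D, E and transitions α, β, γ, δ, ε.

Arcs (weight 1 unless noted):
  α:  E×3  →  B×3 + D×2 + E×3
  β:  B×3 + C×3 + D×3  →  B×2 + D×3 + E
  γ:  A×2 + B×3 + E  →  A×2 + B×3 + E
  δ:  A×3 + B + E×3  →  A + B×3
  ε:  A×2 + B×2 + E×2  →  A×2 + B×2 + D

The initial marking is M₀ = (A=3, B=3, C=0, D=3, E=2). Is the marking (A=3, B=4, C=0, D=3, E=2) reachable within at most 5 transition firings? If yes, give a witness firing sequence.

NO — not reachable within 5 firings

depth 0: 1 marking
depth 1: 2 markings reached so far
depth 2: 2 markings reached so far
(frontier empty at depth 2; search complete)
target is not among the 2 markings reachable within 5 steps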